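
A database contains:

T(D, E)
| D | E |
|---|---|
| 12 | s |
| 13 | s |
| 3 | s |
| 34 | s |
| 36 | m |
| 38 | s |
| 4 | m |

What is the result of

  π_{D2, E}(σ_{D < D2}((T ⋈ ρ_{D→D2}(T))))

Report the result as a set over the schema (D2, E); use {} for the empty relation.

ρ[D→D2]: schema becomes (D2, E); tuples unchanged.
Joining T and ρ_{D→D2}(T) on E yields {(12, s, 12), (12, s, 13), (12, s, 3), (12, s, 34), (12, s, 38), (13, s, 12), (13, s, 13), (13, s, 3), (13, s, 34), (13, s, 38), (3, s, 12), (3, s, 13), (3, s, 3), (3, s, 34), (3, s, 38), (34, s, 12), (34, s, 13), (34, s, 3), (34, s, 34), (34, s, 38), (36, m, 36), (36, m, 4), (38, s, 12), (38, s, 13), (38, s, 3), (38, s, 34), (38, s, 38), (4, m, 36), (4, m, 4)}.
Filtering on D < D2 leaves {(12, s, 13), (12, s, 34), (12, s, 38), (13, s, 34), (13, s, 38), (3, s, 12), (3, s, 13), (3, s, 34), (3, s, 38), (34, s, 38), (4, m, 36)}.
Projecting to D2, E (6 duplicate(s) eliminated): {(12, s), (13, s), (34, s), (36, m), (38, s)}

{(12, s), (13, s), (34, s), (36, m), (38, s)}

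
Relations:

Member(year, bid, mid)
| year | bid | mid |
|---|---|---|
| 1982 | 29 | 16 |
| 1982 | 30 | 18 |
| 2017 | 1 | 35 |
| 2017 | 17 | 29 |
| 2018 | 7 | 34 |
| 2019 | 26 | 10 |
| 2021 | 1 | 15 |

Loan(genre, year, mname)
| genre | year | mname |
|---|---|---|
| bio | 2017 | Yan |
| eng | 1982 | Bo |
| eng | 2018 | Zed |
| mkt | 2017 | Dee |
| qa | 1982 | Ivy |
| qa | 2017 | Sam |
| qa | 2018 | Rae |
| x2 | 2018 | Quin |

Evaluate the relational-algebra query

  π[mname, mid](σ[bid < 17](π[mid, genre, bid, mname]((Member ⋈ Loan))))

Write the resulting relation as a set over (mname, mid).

{(Dee, 35), (Quin, 34), (Rae, 34), (Sam, 35), (Yan, 35), (Zed, 34)}

Joining Member and Loan on year yields {(1982, 29, 16, eng, Bo), (1982, 29, 16, qa, Ivy), (1982, 30, 18, eng, Bo), (1982, 30, 18, qa, Ivy), (2017, 1, 35, bio, Yan), (2017, 1, 35, mkt, Dee), (2017, 1, 35, qa, Sam), (2017, 17, 29, bio, Yan), (2017, 17, 29, mkt, Dee), (2017, 17, 29, qa, Sam), (2018, 7, 34, eng, Zed), (2018, 7, 34, qa, Rae), (2018, 7, 34, x2, Quin)}.
π_{mid, genre, bid, mname} gives {(16, eng, 29, Bo), (16, qa, 29, Ivy), (18, eng, 30, Bo), (18, qa, 30, Ivy), (29, bio, 17, Yan), (29, mkt, 17, Dee), (29, qa, 17, Sam), (34, eng, 7, Zed), (34, qa, 7, Rae), (34, x2, 7, Quin), (35, bio, 1, Yan), (35, mkt, 1, Dee), (35, qa, 1, Sam)}.
Filtering on bid < 17 leaves {(34, eng, 7, Zed), (34, qa, 7, Rae), (34, x2, 7, Quin), (35, bio, 1, Yan), (35, mkt, 1, Dee), (35, qa, 1, Sam)}.
π_{mname, mid} gives {(Dee, 35), (Quin, 34), (Rae, 34), (Sam, 35), (Yan, 35), (Zed, 34)}.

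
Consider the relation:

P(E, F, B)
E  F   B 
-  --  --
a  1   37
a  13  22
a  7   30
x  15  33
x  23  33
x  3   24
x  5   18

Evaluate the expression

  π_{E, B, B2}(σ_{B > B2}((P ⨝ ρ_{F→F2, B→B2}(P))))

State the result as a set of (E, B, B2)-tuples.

{(a, 30, 22), (a, 37, 22), (a, 37, 30), (x, 24, 18), (x, 33, 18), (x, 33, 24)}

ρ[F→F2, B→B2]: schema becomes (E, F2, B2); tuples unchanged.
Natural join on E: {(a, 1, 37, 1, 37), (a, 1, 37, 13, 22), (a, 1, 37, 7, 30), (a, 13, 22, 1, 37), (a, 13, 22, 13, 22), (a, 13, 22, 7, 30), (a, 7, 30, 1, 37), (a, 7, 30, 13, 22), (a, 7, 30, 7, 30), (x, 15, 33, 15, 33), (x, 15, 33, 23, 33), (x, 15, 33, 3, 24), (x, 15, 33, 5, 18), (x, 23, 33, 15, 33), (x, 23, 33, 23, 33), (x, 23, 33, 3, 24), (x, 23, 33, 5, 18), (x, 3, 24, 15, 33), (x, 3, 24, 23, 33), (x, 3, 24, 3, 24), (x, 3, 24, 5, 18), (x, 5, 18, 15, 33), (x, 5, 18, 23, 33), (x, 5, 18, 3, 24), (x, 5, 18, 5, 18)}
σ[B > B2]: keep tuples satisfying B > B2 → {(a, 1, 37, 13, 22), (a, 1, 37, 7, 30), (a, 7, 30, 13, 22), (x, 15, 33, 3, 24), (x, 15, 33, 5, 18), (x, 23, 33, 3, 24), (x, 23, 33, 5, 18), (x, 3, 24, 5, 18)}
Keep only column(s) E, B, B2 (2 duplicate(s) eliminated): {(a, 30, 22), (a, 37, 22), (a, 37, 30), (x, 24, 18), (x, 33, 18), (x, 33, 24)}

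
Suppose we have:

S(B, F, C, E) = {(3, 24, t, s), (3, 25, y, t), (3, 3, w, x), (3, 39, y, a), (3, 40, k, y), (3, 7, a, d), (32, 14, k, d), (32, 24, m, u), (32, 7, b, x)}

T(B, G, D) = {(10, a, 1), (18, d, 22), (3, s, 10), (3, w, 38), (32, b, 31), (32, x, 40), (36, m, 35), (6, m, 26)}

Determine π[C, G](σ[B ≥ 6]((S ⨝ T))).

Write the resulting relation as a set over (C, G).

{(b, b), (b, x), (k, b), (k, x), (m, b), (m, x)}

Joining S and T on B yields {(3, 24, t, s, s, 10), (3, 24, t, s, w, 38), (3, 25, y, t, s, 10), (3, 25, y, t, w, 38), (3, 3, w, x, s, 10), (3, 3, w, x, w, 38), (3, 39, y, a, s, 10), (3, 39, y, a, w, 38), (3, 40, k, y, s, 10), (3, 40, k, y, w, 38), (3, 7, a, d, s, 10), (3, 7, a, d, w, 38), (32, 14, k, d, b, 31), (32, 14, k, d, x, 40), (32, 24, m, u, b, 31), (32, 24, m, u, x, 40), (32, 7, b, x, b, 31), (32, 7, b, x, x, 40)}.
σ[B ≥ 6]: keep tuples satisfying B ≥ 6 → {(32, 14, k, d, b, 31), (32, 14, k, d, x, 40), (32, 24, m, u, b, 31), (32, 24, m, u, x, 40), (32, 7, b, x, b, 31), (32, 7, b, x, x, 40)}
Projecting to C, G: {(b, b), (b, x), (k, b), (k, x), (m, b), (m, x)}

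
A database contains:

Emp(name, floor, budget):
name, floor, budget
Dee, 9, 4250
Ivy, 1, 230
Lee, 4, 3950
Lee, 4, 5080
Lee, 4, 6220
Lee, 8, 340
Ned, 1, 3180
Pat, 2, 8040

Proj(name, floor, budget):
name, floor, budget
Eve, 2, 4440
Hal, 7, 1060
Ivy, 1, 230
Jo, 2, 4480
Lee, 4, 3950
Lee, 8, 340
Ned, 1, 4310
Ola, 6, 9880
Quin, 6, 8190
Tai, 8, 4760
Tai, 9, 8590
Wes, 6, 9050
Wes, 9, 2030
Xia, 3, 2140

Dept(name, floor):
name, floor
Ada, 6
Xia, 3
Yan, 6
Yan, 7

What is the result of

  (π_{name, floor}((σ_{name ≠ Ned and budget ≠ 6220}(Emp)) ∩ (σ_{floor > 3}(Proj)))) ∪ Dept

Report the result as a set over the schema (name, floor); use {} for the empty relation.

Apply σ_{name ≠ Ned and budget ≠ 6220}; surviving tuples: {(Dee, 9, 4250), (Ivy, 1, 230), (Lee, 4, 3950), (Lee, 4, 5080), (Lee, 8, 340), (Pat, 2, 8040)}
Apply σ_{floor > 3}; surviving tuples: {(Hal, 7, 1060), (Lee, 4, 3950), (Lee, 8, 340), (Ola, 6, 9880), (Quin, 6, 8190), (Tai, 8, 4760), (Tai, 9, 8590), (Wes, 6, 9050), (Wes, 9, 2030)}
Intersection: {(Dee, 9, 4250), (Ivy, 1, 230), (Lee, 4, 3950), (Lee, 4, 5080), (Lee, 8, 340), (Pat, 2, 8040)} with {(Hal, 7, 1060), (Lee, 4, 3950), (Lee, 8, 340), (Ola, 6, 9880), (Quin, 6, 8190), (Tai, 8, 4760), (Tai, 9, 8590), (Wes, 6, 9050), (Wes, 9, 2030)} → {(Lee, 4, 3950), (Lee, 8, 340)}
π[name, floor]: project onto (name, floor) → {(Lee, 4), (Lee, 8)}
Union: {(Lee, 4), (Lee, 8)} with {(Ada, 6), (Xia, 3), (Yan, 6), (Yan, 7)} → {(Ada, 6), (Lee, 4), (Lee, 8), (Xia, 3), (Yan, 6), (Yan, 7)}

{(Ada, 6), (Lee, 4), (Lee, 8), (Xia, 3), (Yan, 6), (Yan, 7)}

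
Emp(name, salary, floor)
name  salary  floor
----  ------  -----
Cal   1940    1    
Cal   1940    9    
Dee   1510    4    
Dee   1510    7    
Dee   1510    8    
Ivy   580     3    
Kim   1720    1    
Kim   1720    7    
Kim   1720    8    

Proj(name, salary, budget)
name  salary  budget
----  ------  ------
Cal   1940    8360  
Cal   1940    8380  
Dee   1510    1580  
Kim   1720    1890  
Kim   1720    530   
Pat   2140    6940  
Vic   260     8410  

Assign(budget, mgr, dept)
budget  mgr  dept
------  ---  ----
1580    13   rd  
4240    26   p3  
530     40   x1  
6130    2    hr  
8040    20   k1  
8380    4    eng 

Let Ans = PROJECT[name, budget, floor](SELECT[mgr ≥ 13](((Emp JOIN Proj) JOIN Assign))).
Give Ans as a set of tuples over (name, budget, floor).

{(Dee, 1580, 4), (Dee, 1580, 7), (Dee, 1580, 8), (Kim, 530, 1), (Kim, 530, 7), (Kim, 530, 8)}

Joining Emp and Proj on name, salary yields {(Cal, 1940, 1, 8360), (Cal, 1940, 1, 8380), (Cal, 1940, 9, 8360), (Cal, 1940, 9, 8380), (Dee, 1510, 4, 1580), (Dee, 1510, 7, 1580), (Dee, 1510, 8, 1580), (Kim, 1720, 1, 1890), (Kim, 1720, 1, 530), (Kim, 1720, 7, 1890), (Kim, 1720, 7, 530), (Kim, 1720, 8, 1890), (Kim, 1720, 8, 530)}.
Joining (Emp JOIN Proj) and Assign on budget yields {(Cal, 1940, 1, 8380, 4, eng), (Cal, 1940, 9, 8380, 4, eng), (Dee, 1510, 4, 1580, 13, rd), (Dee, 1510, 7, 1580, 13, rd), (Dee, 1510, 8, 1580, 13, rd), (Kim, 1720, 1, 530, 40, x1), (Kim, 1720, 7, 530, 40, x1), (Kim, 1720, 8, 530, 40, x1)}.
Selection mgr ≥ 13: {(Dee, 1510, 4, 1580, 13, rd), (Dee, 1510, 7, 1580, 13, rd), (Dee, 1510, 8, 1580, 13, rd), (Kim, 1720, 1, 530, 40, x1), (Kim, 1720, 7, 530, 40, x1), (Kim, 1720, 8, 530, 40, x1)}
π[name, budget, floor]: project onto (name, budget, floor) → {(Dee, 1580, 4), (Dee, 1580, 7), (Dee, 1580, 8), (Kim, 530, 1), (Kim, 530, 7), (Kim, 530, 8)}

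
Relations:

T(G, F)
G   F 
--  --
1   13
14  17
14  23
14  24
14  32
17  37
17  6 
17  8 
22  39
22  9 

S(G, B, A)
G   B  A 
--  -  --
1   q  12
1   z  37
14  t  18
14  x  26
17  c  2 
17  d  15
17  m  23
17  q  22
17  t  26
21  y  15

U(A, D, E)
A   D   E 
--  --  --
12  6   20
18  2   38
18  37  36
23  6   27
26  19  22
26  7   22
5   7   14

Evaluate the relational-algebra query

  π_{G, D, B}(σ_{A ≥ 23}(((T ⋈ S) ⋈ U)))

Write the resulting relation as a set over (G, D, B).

T ⋈ S (natural join on G): {(1, 13, q, 12), (1, 13, z, 37), (14, 17, t, 18), (14, 17, x, 26), (14, 23, t, 18), (14, 23, x, 26), (14, 24, t, 18), (14, 24, x, 26), (14, 32, t, 18), (14, 32, x, 26), (17, 37, c, 2), (17, 37, d, 15), (17, 37, m, 23), (17, 37, q, 22), (17, 37, t, 26), (17, 6, c, 2), (17, 6, d, 15), (17, 6, m, 23), (17, 6, q, 22), (17, 6, t, 26), (17, 8, c, 2), (17, 8, d, 15), (17, 8, m, 23), (17, 8, q, 22), (17, 8, t, 26)}
(T ⋈ S) ⋈ U (natural join on A): {(1, 13, q, 12, 6, 20), (14, 17, t, 18, 2, 38), (14, 17, t, 18, 37, 36), (14, 17, x, 26, 19, 22), (14, 17, x, 26, 7, 22), (14, 23, t, 18, 2, 38), (14, 23, t, 18, 37, 36), (14, 23, x, 26, 19, 22), (14, 23, x, 26, 7, 22), (14, 24, t, 18, 2, 38), (14, 24, t, 18, 37, 36), (14, 24, x, 26, 19, 22), (14, 24, x, 26, 7, 22), (14, 32, t, 18, 2, 38), (14, 32, t, 18, 37, 36), (14, 32, x, 26, 19, 22), (14, 32, x, 26, 7, 22), (17, 37, m, 23, 6, 27), (17, 37, t, 26, 19, 22), (17, 37, t, 26, 7, 22), (17, 6, m, 23, 6, 27), (17, 6, t, 26, 19, 22), (17, 6, t, 26, 7, 22), (17, 8, m, 23, 6, 27), (17, 8, t, 26, 19, 22), (17, 8, t, 26, 7, 22)}
Selection A ≥ 23: {(14, 17, x, 26, 19, 22), (14, 17, x, 26, 7, 22), (14, 23, x, 26, 19, 22), (14, 23, x, 26, 7, 22), (14, 24, x, 26, 19, 22), (14, 24, x, 26, 7, 22), (14, 32, x, 26, 19, 22), (14, 32, x, 26, 7, 22), (17, 37, m, 23, 6, 27), (17, 37, t, 26, 19, 22), (17, 37, t, 26, 7, 22), (17, 6, m, 23, 6, 27), (17, 6, t, 26, 19, 22), (17, 6, t, 26, 7, 22), (17, 8, m, 23, 6, 27), (17, 8, t, 26, 19, 22), (17, 8, t, 26, 7, 22)}
π[G, D, B]: project onto (G, D, B) (12 duplicate(s) eliminated) → {(14, 19, x), (14, 7, x), (17, 19, t), (17, 6, m), (17, 7, t)}

{(14, 19, x), (14, 7, x), (17, 19, t), (17, 6, m), (17, 7, t)}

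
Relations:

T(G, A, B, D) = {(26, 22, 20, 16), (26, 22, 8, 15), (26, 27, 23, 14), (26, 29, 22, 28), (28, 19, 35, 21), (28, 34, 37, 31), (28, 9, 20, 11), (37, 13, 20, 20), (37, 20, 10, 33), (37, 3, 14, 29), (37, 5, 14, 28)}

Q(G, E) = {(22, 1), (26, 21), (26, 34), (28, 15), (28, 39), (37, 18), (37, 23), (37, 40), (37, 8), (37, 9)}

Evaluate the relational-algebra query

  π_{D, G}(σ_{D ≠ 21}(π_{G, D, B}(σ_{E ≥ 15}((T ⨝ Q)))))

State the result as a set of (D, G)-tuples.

{(11, 28), (14, 26), (15, 26), (16, 26), (20, 37), (28, 26), (28, 37), (29, 37), (31, 28), (33, 37)}

Joining T and Q on G yields {(26, 22, 20, 16, 21), (26, 22, 20, 16, 34), (26, 22, 8, 15, 21), (26, 22, 8, 15, 34), (26, 27, 23, 14, 21), (26, 27, 23, 14, 34), (26, 29, 22, 28, 21), (26, 29, 22, 28, 34), (28, 19, 35, 21, 15), (28, 19, 35, 21, 39), (28, 34, 37, 31, 15), (28, 34, 37, 31, 39), (28, 9, 20, 11, 15), (28, 9, 20, 11, 39), (37, 13, 20, 20, 18), (37, 13, 20, 20, 23), (37, 13, 20, 20, 40), (37, 13, 20, 20, 8), (37, 13, 20, 20, 9), (37, 20, 10, 33, 18), (37, 20, 10, 33, 23), (37, 20, 10, 33, 40), (37, 20, 10, 33, 8), (37, 20, 10, 33, 9), (37, 3, 14, 29, 18), (37, 3, 14, 29, 23), (37, 3, 14, 29, 40), (37, 3, 14, 29, 8), (37, 3, 14, 29, 9), (37, 5, 14, 28, 18), (37, 5, 14, 28, 23), (37, 5, 14, 28, 40), (37, 5, 14, 28, 8), (37, 5, 14, 28, 9)}.
Filtering on E ≥ 15 leaves {(26, 22, 20, 16, 21), (26, 22, 20, 16, 34), (26, 22, 8, 15, 21), (26, 22, 8, 15, 34), (26, 27, 23, 14, 21), (26, 27, 23, 14, 34), (26, 29, 22, 28, 21), (26, 29, 22, 28, 34), (28, 19, 35, 21, 15), (28, 19, 35, 21, 39), (28, 34, 37, 31, 15), (28, 34, 37, 31, 39), (28, 9, 20, 11, 15), (28, 9, 20, 11, 39), (37, 13, 20, 20, 18), (37, 13, 20, 20, 23), (37, 13, 20, 20, 40), (37, 20, 10, 33, 18), (37, 20, 10, 33, 23), (37, 20, 10, 33, 40), (37, 3, 14, 29, 18), (37, 3, 14, 29, 23), (37, 3, 14, 29, 40), (37, 5, 14, 28, 18), (37, 5, 14, 28, 23), (37, 5, 14, 28, 40)}.
π_{G, D, B} gives {(26, 14, 23), (26, 15, 8), (26, 16, 20), (26, 28, 22), (28, 11, 20), (28, 21, 35), (28, 31, 37), (37, 20, 20), (37, 28, 14), (37, 29, 14), (37, 33, 10)} (15 duplicate(s) eliminated).
Filtering on D ≠ 21 leaves {(26, 14, 23), (26, 15, 8), (26, 16, 20), (26, 28, 22), (28, 11, 20), (28, 31, 37), (37, 20, 20), (37, 28, 14), (37, 29, 14), (37, 33, 10)}.
π_{D, G} gives {(11, 28), (14, 26), (15, 26), (16, 26), (20, 37), (28, 26), (28, 37), (29, 37), (31, 28), (33, 37)}.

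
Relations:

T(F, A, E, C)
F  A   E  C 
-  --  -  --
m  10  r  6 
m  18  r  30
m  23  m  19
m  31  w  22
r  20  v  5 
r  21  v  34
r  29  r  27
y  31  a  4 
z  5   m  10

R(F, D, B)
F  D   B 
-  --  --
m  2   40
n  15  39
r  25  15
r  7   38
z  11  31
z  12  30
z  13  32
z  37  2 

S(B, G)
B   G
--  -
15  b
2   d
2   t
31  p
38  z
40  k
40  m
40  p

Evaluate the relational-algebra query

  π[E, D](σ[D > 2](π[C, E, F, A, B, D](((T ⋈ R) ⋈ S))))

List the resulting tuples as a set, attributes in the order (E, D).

Natural join on F: {(m, 10, r, 6, 2, 40), (m, 18, r, 30, 2, 40), (m, 23, m, 19, 2, 40), (m, 31, w, 22, 2, 40), (r, 20, v, 5, 25, 15), (r, 20, v, 5, 7, 38), (r, 21, v, 34, 25, 15), (r, 21, v, 34, 7, 38), (r, 29, r, 27, 25, 15), (r, 29, r, 27, 7, 38), (z, 5, m, 10, 11, 31), (z, 5, m, 10, 12, 30), (z, 5, m, 10, 13, 32), (z, 5, m, 10, 37, 2)}
Natural join on B: {(m, 10, r, 6, 2, 40, k), (m, 10, r, 6, 2, 40, m), (m, 10, r, 6, 2, 40, p), (m, 18, r, 30, 2, 40, k), (m, 18, r, 30, 2, 40, m), (m, 18, r, 30, 2, 40, p), (m, 23, m, 19, 2, 40, k), (m, 23, m, 19, 2, 40, m), (m, 23, m, 19, 2, 40, p), (m, 31, w, 22, 2, 40, k), (m, 31, w, 22, 2, 40, m), (m, 31, w, 22, 2, 40, p), (r, 20, v, 5, 25, 15, b), (r, 20, v, 5, 7, 38, z), (r, 21, v, 34, 25, 15, b), (r, 21, v, 34, 7, 38, z), (r, 29, r, 27, 25, 15, b), (r, 29, r, 27, 7, 38, z), (z, 5, m, 10, 11, 31, p), (z, 5, m, 10, 37, 2, d), (z, 5, m, 10, 37, 2, t)}
π_{C, E, F, A, B, D} gives {(10, m, z, 5, 2, 37), (10, m, z, 5, 31, 11), (19, m, m, 23, 40, 2), (22, w, m, 31, 40, 2), (27, r, r, 29, 15, 25), (27, r, r, 29, 38, 7), (30, r, m, 18, 40, 2), (34, v, r, 21, 15, 25), (34, v, r, 21, 38, 7), (5, v, r, 20, 15, 25), (5, v, r, 20, 38, 7), (6, r, m, 10, 40, 2)} (9 duplicate(s) eliminated).
Filtering on D > 2 leaves {(10, m, z, 5, 2, 37), (10, m, z, 5, 31, 11), (27, r, r, 29, 15, 25), (27, r, r, 29, 38, 7), (34, v, r, 21, 15, 25), (34, v, r, 21, 38, 7), (5, v, r, 20, 15, 25), (5, v, r, 20, 38, 7)}.
π_{E, D} gives {(m, 11), (m, 37), (r, 25), (r, 7), (v, 25), (v, 7)} (2 duplicate(s) eliminated).

{(m, 11), (m, 37), (r, 25), (r, 7), (v, 25), (v, 7)}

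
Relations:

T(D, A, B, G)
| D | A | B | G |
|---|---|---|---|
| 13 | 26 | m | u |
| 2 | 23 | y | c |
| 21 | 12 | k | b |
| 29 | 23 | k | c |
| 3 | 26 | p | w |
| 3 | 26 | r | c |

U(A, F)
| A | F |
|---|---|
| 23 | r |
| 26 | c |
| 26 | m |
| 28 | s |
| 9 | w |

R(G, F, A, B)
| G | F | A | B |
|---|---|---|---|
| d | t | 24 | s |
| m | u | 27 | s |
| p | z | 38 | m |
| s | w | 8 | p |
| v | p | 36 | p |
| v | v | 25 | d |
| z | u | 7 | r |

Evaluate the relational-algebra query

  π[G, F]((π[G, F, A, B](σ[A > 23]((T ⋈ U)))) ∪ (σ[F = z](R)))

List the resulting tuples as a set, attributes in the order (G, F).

Natural join on A: {(13, 26, m, u, c), (13, 26, m, u, m), (2, 23, y, c, r), (29, 23, k, c, r), (3, 26, p, w, c), (3, 26, p, w, m), (3, 26, r, c, c), (3, 26, r, c, m)}
σ[A > 23]: keep tuples satisfying A > 23 → {(13, 26, m, u, c), (13, 26, m, u, m), (3, 26, p, w, c), (3, 26, p, w, m), (3, 26, r, c, c), (3, 26, r, c, m)}
π[G, F, A, B]: project onto (G, F, A, B) → {(c, c, 26, r), (c, m, 26, r), (u, c, 26, m), (u, m, 26, m), (w, c, 26, p), (w, m, 26, p)}
σ[F = z]: keep tuples satisfying F = z → {(p, z, 38, m)}
Union: {(c, c, 26, r), (c, m, 26, r), (u, c, 26, m), (u, m, 26, m), (w, c, 26, p), (w, m, 26, p)} with {(p, z, 38, m)} → {(c, c, 26, r), (c, m, 26, r), (p, z, 38, m), (u, c, 26, m), (u, m, 26, m), (w, c, 26, p), (w, m, 26, p)}
π[G, F]: project onto (G, F) → {(c, c), (c, m), (p, z), (u, c), (u, m), (w, c), (w, m)}

{(c, c), (c, m), (p, z), (u, c), (u, m), (w, c), (w, m)}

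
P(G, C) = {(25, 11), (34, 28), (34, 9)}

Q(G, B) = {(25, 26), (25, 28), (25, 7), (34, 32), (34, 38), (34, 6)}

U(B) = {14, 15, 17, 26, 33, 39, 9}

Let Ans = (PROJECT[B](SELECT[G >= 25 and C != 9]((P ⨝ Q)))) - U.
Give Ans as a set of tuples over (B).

{28, 32, 38, 6, 7}

Natural join on G: {(25, 11, 26), (25, 11, 28), (25, 11, 7), (34, 28, 32), (34, 28, 38), (34, 28, 6), (34, 9, 32), (34, 9, 38), (34, 9, 6)}
Selection G >= 25 and C != 9: {(25, 11, 26), (25, 11, 28), (25, 11, 7), (34, 28, 32), (34, 28, 38), (34, 28, 6)}
π_{B} gives {26, 28, 32, 38, 6, 7}.
Difference: {26, 28, 32, 38, 6, 7} with {14, 15, 17, 26, 33, 39, 9} → {28, 32, 38, 6, 7}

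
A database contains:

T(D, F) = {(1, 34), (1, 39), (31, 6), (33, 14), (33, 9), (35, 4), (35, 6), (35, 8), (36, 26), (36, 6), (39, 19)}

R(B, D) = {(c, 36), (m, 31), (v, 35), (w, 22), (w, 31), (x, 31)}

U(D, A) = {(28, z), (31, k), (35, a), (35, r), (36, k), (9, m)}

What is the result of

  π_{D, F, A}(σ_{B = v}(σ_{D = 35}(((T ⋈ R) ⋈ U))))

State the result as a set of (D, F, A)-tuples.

Natural join on D: {(31, 6, m), (31, 6, w), (31, 6, x), (35, 4, v), (35, 6, v), (35, 8, v), (36, 26, c), (36, 6, c)}
Natural join on D: {(31, 6, m, k), (31, 6, w, k), (31, 6, x, k), (35, 4, v, a), (35, 4, v, r), (35, 6, v, a), (35, 6, v, r), (35, 8, v, a), (35, 8, v, r), (36, 26, c, k), (36, 6, c, k)}
σ[D = 35]: keep tuples satisfying D = 35 → {(35, 4, v, a), (35, 4, v, r), (35, 6, v, a), (35, 6, v, r), (35, 8, v, a), (35, 8, v, r)}
σ[B = v]: keep tuples satisfying B = v → {(35, 4, v, a), (35, 4, v, r), (35, 6, v, a), (35, 6, v, r), (35, 8, v, a), (35, 8, v, r)}
Projecting to D, F, A: {(35, 4, a), (35, 4, r), (35, 6, a), (35, 6, r), (35, 8, a), (35, 8, r)}

{(35, 4, a), (35, 4, r), (35, 6, a), (35, 6, r), (35, 8, a), (35, 8, r)}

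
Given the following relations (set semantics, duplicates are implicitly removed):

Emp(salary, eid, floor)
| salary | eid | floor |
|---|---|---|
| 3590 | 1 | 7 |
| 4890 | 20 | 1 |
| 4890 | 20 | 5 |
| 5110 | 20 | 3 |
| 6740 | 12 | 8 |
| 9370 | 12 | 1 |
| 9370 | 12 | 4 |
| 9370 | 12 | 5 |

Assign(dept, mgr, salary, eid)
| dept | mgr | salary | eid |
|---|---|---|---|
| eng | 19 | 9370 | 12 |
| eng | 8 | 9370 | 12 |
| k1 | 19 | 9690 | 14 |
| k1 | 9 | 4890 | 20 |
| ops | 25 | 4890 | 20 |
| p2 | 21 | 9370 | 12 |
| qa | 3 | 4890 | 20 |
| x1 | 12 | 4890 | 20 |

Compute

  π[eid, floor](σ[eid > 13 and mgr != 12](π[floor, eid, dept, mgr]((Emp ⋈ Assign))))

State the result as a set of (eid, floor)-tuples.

{(20, 1), (20, 5)}

Joining Emp and Assign on salary, eid yields {(4890, 20, 1, k1, 9), (4890, 20, 1, ops, 25), (4890, 20, 1, qa, 3), (4890, 20, 1, x1, 12), (4890, 20, 5, k1, 9), (4890, 20, 5, ops, 25), (4890, 20, 5, qa, 3), (4890, 20, 5, x1, 12), (9370, 12, 1, eng, 19), (9370, 12, 1, eng, 8), (9370, 12, 1, p2, 21), (9370, 12, 4, eng, 19), (9370, 12, 4, eng, 8), (9370, 12, 4, p2, 21), (9370, 12, 5, eng, 19), (9370, 12, 5, eng, 8), (9370, 12, 5, p2, 21)}.
Keep only column(s) floor, eid, dept, mgr: {(1, 12, eng, 19), (1, 12, eng, 8), (1, 12, p2, 21), (1, 20, k1, 9), (1, 20, ops, 25), (1, 20, qa, 3), (1, 20, x1, 12), (4, 12, eng, 19), (4, 12, eng, 8), (4, 12, p2, 21), (5, 12, eng, 19), (5, 12, eng, 8), (5, 12, p2, 21), (5, 20, k1, 9), (5, 20, ops, 25), (5, 20, qa, 3), (5, 20, x1, 12)}
Filtering on eid > 13 and mgr != 12 leaves {(1, 20, k1, 9), (1, 20, ops, 25), (1, 20, qa, 3), (5, 20, k1, 9), (5, 20, ops, 25), (5, 20, qa, 3)}.
Keep only column(s) eid, floor (4 duplicate(s) eliminated): {(20, 1), (20, 5)}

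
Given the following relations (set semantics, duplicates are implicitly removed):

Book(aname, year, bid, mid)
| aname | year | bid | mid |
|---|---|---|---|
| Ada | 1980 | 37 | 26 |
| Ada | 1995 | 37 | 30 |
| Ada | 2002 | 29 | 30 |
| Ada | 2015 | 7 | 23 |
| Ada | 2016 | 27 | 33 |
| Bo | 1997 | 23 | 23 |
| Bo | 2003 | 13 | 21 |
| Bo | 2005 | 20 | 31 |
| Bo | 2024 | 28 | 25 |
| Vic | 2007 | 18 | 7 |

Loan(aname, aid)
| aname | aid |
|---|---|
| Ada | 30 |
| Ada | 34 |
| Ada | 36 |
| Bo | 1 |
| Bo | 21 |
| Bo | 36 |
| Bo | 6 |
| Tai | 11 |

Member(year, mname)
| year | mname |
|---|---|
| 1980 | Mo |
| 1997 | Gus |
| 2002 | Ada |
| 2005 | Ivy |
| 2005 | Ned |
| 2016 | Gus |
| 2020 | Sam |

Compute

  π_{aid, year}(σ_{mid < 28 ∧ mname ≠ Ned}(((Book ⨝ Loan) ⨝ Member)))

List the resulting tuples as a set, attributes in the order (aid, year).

Joining Book and Loan on aname yields {(Ada, 1980, 37, 26, 30), (Ada, 1980, 37, 26, 34), (Ada, 1980, 37, 26, 36), (Ada, 1995, 37, 30, 30), (Ada, 1995, 37, 30, 34), (Ada, 1995, 37, 30, 36), (Ada, 2002, 29, 30, 30), (Ada, 2002, 29, 30, 34), (Ada, 2002, 29, 30, 36), (Ada, 2015, 7, 23, 30), (Ada, 2015, 7, 23, 34), (Ada, 2015, 7, 23, 36), (Ada, 2016, 27, 33, 30), (Ada, 2016, 27, 33, 34), (Ada, 2016, 27, 33, 36), (Bo, 1997, 23, 23, 1), (Bo, 1997, 23, 23, 21), (Bo, 1997, 23, 23, 36), (Bo, 1997, 23, 23, 6), (Bo, 2003, 13, 21, 1), (Bo, 2003, 13, 21, 21), (Bo, 2003, 13, 21, 36), (Bo, 2003, 13, 21, 6), (Bo, 2005, 20, 31, 1), (Bo, 2005, 20, 31, 21), (Bo, 2005, 20, 31, 36), (Bo, 2005, 20, 31, 6), (Bo, 2024, 28, 25, 1), (Bo, 2024, 28, 25, 21), (Bo, 2024, 28, 25, 36), (Bo, 2024, 28, 25, 6)}.
Joining (Book ⨝ Loan) and Member on year yields {(Ada, 1980, 37, 26, 30, Mo), (Ada, 1980, 37, 26, 34, Mo), (Ada, 1980, 37, 26, 36, Mo), (Ada, 2002, 29, 30, 30, Ada), (Ada, 2002, 29, 30, 34, Ada), (Ada, 2002, 29, 30, 36, Ada), (Ada, 2016, 27, 33, 30, Gus), (Ada, 2016, 27, 33, 34, Gus), (Ada, 2016, 27, 33, 36, Gus), (Bo, 1997, 23, 23, 1, Gus), (Bo, 1997, 23, 23, 21, Gus), (Bo, 1997, 23, 23, 36, Gus), (Bo, 1997, 23, 23, 6, Gus), (Bo, 2005, 20, 31, 1, Ivy), (Bo, 2005, 20, 31, 1, Ned), (Bo, 2005, 20, 31, 21, Ivy), (Bo, 2005, 20, 31, 21, Ned), (Bo, 2005, 20, 31, 36, Ivy), (Bo, 2005, 20, 31, 36, Ned), (Bo, 2005, 20, 31, 6, Ivy), (Bo, 2005, 20, 31, 6, Ned)}.
σ[mid < 28 ∧ mname ≠ Ned]: keep tuples satisfying mid < 28 ∧ mname ≠ Ned → {(Ada, 1980, 37, 26, 30, Mo), (Ada, 1980, 37, 26, 34, Mo), (Ada, 1980, 37, 26, 36, Mo), (Bo, 1997, 23, 23, 1, Gus), (Bo, 1997, 23, 23, 21, Gus), (Bo, 1997, 23, 23, 36, Gus), (Bo, 1997, 23, 23, 6, Gus)}
Keep only column(s) aid, year: {(1, 1997), (21, 1997), (30, 1980), (34, 1980), (36, 1980), (36, 1997), (6, 1997)}

{(1, 1997), (21, 1997), (30, 1980), (34, 1980), (36, 1980), (36, 1997), (6, 1997)}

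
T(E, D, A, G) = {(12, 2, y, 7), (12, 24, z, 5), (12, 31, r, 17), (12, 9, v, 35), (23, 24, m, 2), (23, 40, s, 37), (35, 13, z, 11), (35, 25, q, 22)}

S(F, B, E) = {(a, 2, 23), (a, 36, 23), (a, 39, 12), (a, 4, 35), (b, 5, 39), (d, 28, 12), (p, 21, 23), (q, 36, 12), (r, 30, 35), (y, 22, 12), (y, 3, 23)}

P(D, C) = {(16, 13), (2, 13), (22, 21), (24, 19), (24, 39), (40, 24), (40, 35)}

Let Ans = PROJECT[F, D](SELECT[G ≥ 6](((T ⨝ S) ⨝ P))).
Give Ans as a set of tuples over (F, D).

{(a, 2), (a, 40), (d, 2), (p, 40), (q, 2), (y, 2), (y, 40)}

Joining T and S on E yields {(12, 2, y, 7, a, 39), (12, 2, y, 7, d, 28), (12, 2, y, 7, q, 36), (12, 2, y, 7, y, 22), (12, 24, z, 5, a, 39), (12, 24, z, 5, d, 28), (12, 24, z, 5, q, 36), (12, 24, z, 5, y, 22), (12, 31, r, 17, a, 39), (12, 31, r, 17, d, 28), (12, 31, r, 17, q, 36), (12, 31, r, 17, y, 22), (12, 9, v, 35, a, 39), (12, 9, v, 35, d, 28), (12, 9, v, 35, q, 36), (12, 9, v, 35, y, 22), (23, 24, m, 2, a, 2), (23, 24, m, 2, a, 36), (23, 24, m, 2, p, 21), (23, 24, m, 2, y, 3), (23, 40, s, 37, a, 2), (23, 40, s, 37, a, 36), (23, 40, s, 37, p, 21), (23, 40, s, 37, y, 3), (35, 13, z, 11, a, 4), (35, 13, z, 11, r, 30), (35, 25, q, 22, a, 4), (35, 25, q, 22, r, 30)}.
Joining (T ⨝ S) and P on D yields {(12, 2, y, 7, a, 39, 13), (12, 2, y, 7, d, 28, 13), (12, 2, y, 7, q, 36, 13), (12, 2, y, 7, y, 22, 13), (12, 24, z, 5, a, 39, 19), (12, 24, z, 5, a, 39, 39), (12, 24, z, 5, d, 28, 19), (12, 24, z, 5, d, 28, 39), (12, 24, z, 5, q, 36, 19), (12, 24, z, 5, q, 36, 39), (12, 24, z, 5, y, 22, 19), (12, 24, z, 5, y, 22, 39), (23, 24, m, 2, a, 2, 19), (23, 24, m, 2, a, 2, 39), (23, 24, m, 2, a, 36, 19), (23, 24, m, 2, a, 36, 39), (23, 24, m, 2, p, 21, 19), (23, 24, m, 2, p, 21, 39), (23, 24, m, 2, y, 3, 19), (23, 24, m, 2, y, 3, 39), (23, 40, s, 37, a, 2, 24), (23, 40, s, 37, a, 2, 35), (23, 40, s, 37, a, 36, 24), (23, 40, s, 37, a, 36, 35), (23, 40, s, 37, p, 21, 24), (23, 40, s, 37, p, 21, 35), (23, 40, s, 37, y, 3, 24), (23, 40, s, 37, y, 3, 35)}.
Apply σ_{G ≥ 6}; surviving tuples: {(12, 2, y, 7, a, 39, 13), (12, 2, y, 7, d, 28, 13), (12, 2, y, 7, q, 36, 13), (12, 2, y, 7, y, 22, 13), (23, 40, s, 37, a, 2, 24), (23, 40, s, 37, a, 2, 35), (23, 40, s, 37, a, 36, 24), (23, 40, s, 37, a, 36, 35), (23, 40, s, 37, p, 21, 24), (23, 40, s, 37, p, 21, 35), (23, 40, s, 37, y, 3, 24), (23, 40, s, 37, y, 3, 35)}
Projecting to F, D (5 duplicate(s) eliminated): {(a, 2), (a, 40), (d, 2), (p, 40), (q, 2), (y, 2), (y, 40)}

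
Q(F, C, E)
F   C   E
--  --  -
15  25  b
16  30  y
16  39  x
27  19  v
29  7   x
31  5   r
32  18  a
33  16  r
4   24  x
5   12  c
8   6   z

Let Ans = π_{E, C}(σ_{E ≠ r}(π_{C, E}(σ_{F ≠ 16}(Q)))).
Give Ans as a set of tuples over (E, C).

{(a, 18), (b, 25), (c, 12), (v, 19), (x, 24), (x, 7), (z, 6)}

σ[F ≠ 16]: keep tuples satisfying F ≠ 16 → {(15, 25, b), (27, 19, v), (29, 7, x), (31, 5, r), (32, 18, a), (33, 16, r), (4, 24, x), (5, 12, c), (8, 6, z)}
π[C, E]: project onto (C, E) → {(12, c), (16, r), (18, a), (19, v), (24, x), (25, b), (5, r), (6, z), (7, x)}
σ[E ≠ r]: keep tuples satisfying E ≠ r → {(12, c), (18, a), (19, v), (24, x), (25, b), (6, z), (7, x)}
π[E, C]: project onto (E, C) → {(a, 18), (b, 25), (c, 12), (v, 19), (x, 24), (x, 7), (z, 6)}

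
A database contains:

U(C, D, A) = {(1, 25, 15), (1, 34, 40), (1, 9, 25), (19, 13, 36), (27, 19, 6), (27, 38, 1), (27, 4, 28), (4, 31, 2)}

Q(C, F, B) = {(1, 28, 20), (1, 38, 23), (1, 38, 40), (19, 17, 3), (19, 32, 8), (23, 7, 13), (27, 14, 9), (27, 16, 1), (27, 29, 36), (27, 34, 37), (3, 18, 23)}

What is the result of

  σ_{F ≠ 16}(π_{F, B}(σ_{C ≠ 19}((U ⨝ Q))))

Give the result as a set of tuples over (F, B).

{(14, 9), (28, 20), (29, 36), (34, 37), (38, 23), (38, 40)}

Natural join on C: {(1, 25, 15, 28, 20), (1, 25, 15, 38, 23), (1, 25, 15, 38, 40), (1, 34, 40, 28, 20), (1, 34, 40, 38, 23), (1, 34, 40, 38, 40), (1, 9, 25, 28, 20), (1, 9, 25, 38, 23), (1, 9, 25, 38, 40), (19, 13, 36, 17, 3), (19, 13, 36, 32, 8), (27, 19, 6, 14, 9), (27, 19, 6, 16, 1), (27, 19, 6, 29, 36), (27, 19, 6, 34, 37), (27, 38, 1, 14, 9), (27, 38, 1, 16, 1), (27, 38, 1, 29, 36), (27, 38, 1, 34, 37), (27, 4, 28, 14, 9), (27, 4, 28, 16, 1), (27, 4, 28, 29, 36), (27, 4, 28, 34, 37)}
σ[C ≠ 19]: keep tuples satisfying C ≠ 19 → {(1, 25, 15, 28, 20), (1, 25, 15, 38, 23), (1, 25, 15, 38, 40), (1, 34, 40, 28, 20), (1, 34, 40, 38, 23), (1, 34, 40, 38, 40), (1, 9, 25, 28, 20), (1, 9, 25, 38, 23), (1, 9, 25, 38, 40), (27, 19, 6, 14, 9), (27, 19, 6, 16, 1), (27, 19, 6, 29, 36), (27, 19, 6, 34, 37), (27, 38, 1, 14, 9), (27, 38, 1, 16, 1), (27, 38, 1, 29, 36), (27, 38, 1, 34, 37), (27, 4, 28, 14, 9), (27, 4, 28, 16, 1), (27, 4, 28, 29, 36), (27, 4, 28, 34, 37)}
π[F, B]: project onto (F, B) (14 duplicate(s) eliminated) → {(14, 9), (16, 1), (28, 20), (29, 36), (34, 37), (38, 23), (38, 40)}
σ[F ≠ 16]: keep tuples satisfying F ≠ 16 → {(14, 9), (28, 20), (29, 36), (34, 37), (38, 23), (38, 40)}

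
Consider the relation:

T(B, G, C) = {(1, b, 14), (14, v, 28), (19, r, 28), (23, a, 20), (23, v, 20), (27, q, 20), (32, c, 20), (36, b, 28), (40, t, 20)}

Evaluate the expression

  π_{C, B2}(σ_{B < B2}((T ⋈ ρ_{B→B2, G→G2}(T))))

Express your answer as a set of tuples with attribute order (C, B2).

ρ[B→B2, G→G2]: schema becomes (B2, G2, C); tuples unchanged.
Natural join on C: {(1, b, 14, 1, b), (14, v, 28, 14, v), (14, v, 28, 19, r), (14, v, 28, 36, b), (19, r, 28, 14, v), (19, r, 28, 19, r), (19, r, 28, 36, b), (23, a, 20, 23, a), (23, a, 20, 23, v), (23, a, 20, 27, q), (23, a, 20, 32, c), (23, a, 20, 40, t), (23, v, 20, 23, a), (23, v, 20, 23, v), (23, v, 20, 27, q), (23, v, 20, 32, c), (23, v, 20, 40, t), (27, q, 20, 23, a), (27, q, 20, 23, v), (27, q, 20, 27, q), (27, q, 20, 32, c), (27, q, 20, 40, t), (32, c, 20, 23, a), (32, c, 20, 23, v), (32, c, 20, 27, q), (32, c, 20, 32, c), (32, c, 20, 40, t), (36, b, 28, 14, v), (36, b, 28, 19, r), (36, b, 28, 36, b), (40, t, 20, 23, a), (40, t, 20, 23, v), (40, t, 20, 27, q), (40, t, 20, 32, c), (40, t, 20, 40, t)}
σ[B < B2]: keep tuples satisfying B < B2 → {(14, v, 28, 19, r), (14, v, 28, 36, b), (19, r, 28, 36, b), (23, a, 20, 27, q), (23, a, 20, 32, c), (23, a, 20, 40, t), (23, v, 20, 27, q), (23, v, 20, 32, c), (23, v, 20, 40, t), (27, q, 20, 32, c), (27, q, 20, 40, t), (32, c, 20, 40, t)}
Projecting to C, B2 (7 duplicate(s) eliminated): {(20, 27), (20, 32), (20, 40), (28, 19), (28, 36)}

{(20, 27), (20, 32), (20, 40), (28, 19), (28, 36)}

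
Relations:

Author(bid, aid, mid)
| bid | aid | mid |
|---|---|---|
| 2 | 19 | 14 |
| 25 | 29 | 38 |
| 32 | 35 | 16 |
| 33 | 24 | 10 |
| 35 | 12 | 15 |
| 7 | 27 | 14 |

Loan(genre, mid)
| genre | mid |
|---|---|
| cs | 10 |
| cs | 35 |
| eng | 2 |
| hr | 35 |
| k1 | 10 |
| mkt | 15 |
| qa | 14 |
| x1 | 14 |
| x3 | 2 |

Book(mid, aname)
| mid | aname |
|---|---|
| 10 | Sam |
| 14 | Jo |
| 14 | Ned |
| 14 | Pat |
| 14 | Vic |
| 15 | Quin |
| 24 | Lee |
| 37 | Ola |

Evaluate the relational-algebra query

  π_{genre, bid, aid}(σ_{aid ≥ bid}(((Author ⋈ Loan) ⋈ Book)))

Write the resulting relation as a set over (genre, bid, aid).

Natural join on mid: {(2, 19, 14, qa), (2, 19, 14, x1), (33, 24, 10, cs), (33, 24, 10, k1), (35, 12, 15, mkt), (7, 27, 14, qa), (7, 27, 14, x1)}
Natural join on mid: {(2, 19, 14, qa, Jo), (2, 19, 14, qa, Ned), (2, 19, 14, qa, Pat), (2, 19, 14, qa, Vic), (2, 19, 14, x1, Jo), (2, 19, 14, x1, Ned), (2, 19, 14, x1, Pat), (2, 19, 14, x1, Vic), (33, 24, 10, cs, Sam), (33, 24, 10, k1, Sam), (35, 12, 15, mkt, Quin), (7, 27, 14, qa, Jo), (7, 27, 14, qa, Ned), (7, 27, 14, qa, Pat), (7, 27, 14, qa, Vic), (7, 27, 14, x1, Jo), (7, 27, 14, x1, Ned), (7, 27, 14, x1, Pat), (7, 27, 14, x1, Vic)}
Apply σ_{aid ≥ bid}; surviving tuples: {(2, 19, 14, qa, Jo), (2, 19, 14, qa, Ned), (2, 19, 14, qa, Pat), (2, 19, 14, qa, Vic), (2, 19, 14, x1, Jo), (2, 19, 14, x1, Ned), (2, 19, 14, x1, Pat), (2, 19, 14, x1, Vic), (7, 27, 14, qa, Jo), (7, 27, 14, qa, Ned), (7, 27, 14, qa, Pat), (7, 27, 14, qa, Vic), (7, 27, 14, x1, Jo), (7, 27, 14, x1, Ned), (7, 27, 14, x1, Pat), (7, 27, 14, x1, Vic)}
Keep only column(s) genre, bid, aid (12 duplicate(s) eliminated): {(qa, 2, 19), (qa, 7, 27), (x1, 2, 19), (x1, 7, 27)}

{(qa, 2, 19), (qa, 7, 27), (x1, 2, 19), (x1, 7, 27)}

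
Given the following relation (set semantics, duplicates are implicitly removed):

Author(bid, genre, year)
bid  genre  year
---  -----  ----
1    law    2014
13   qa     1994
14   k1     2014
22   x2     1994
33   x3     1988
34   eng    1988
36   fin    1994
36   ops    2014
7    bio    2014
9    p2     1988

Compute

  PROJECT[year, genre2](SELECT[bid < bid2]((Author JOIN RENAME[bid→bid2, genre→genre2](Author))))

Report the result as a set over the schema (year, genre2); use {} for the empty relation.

{(1988, eng), (1988, x3), (1994, fin), (1994, x2), (2014, bio), (2014, k1), (2014, ops)}

ρ[bid→bid2, genre→genre2]: schema becomes (bid2, genre2, year); tuples unchanged.
Author ⋈ RENAME[bid→bid2, genre→genre2](Author) (natural join on year): {(1, law, 2014, 1, law), (1, law, 2014, 14, k1), (1, law, 2014, 36, ops), (1, law, 2014, 7, bio), (13, qa, 1994, 13, qa), (13, qa, 1994, 22, x2), (13, qa, 1994, 36, fin), (14, k1, 2014, 1, law), (14, k1, 2014, 14, k1), (14, k1, 2014, 36, ops), (14, k1, 2014, 7, bio), (22, x2, 1994, 13, qa), (22, x2, 1994, 22, x2), (22, x2, 1994, 36, fin), (33, x3, 1988, 33, x3), (33, x3, 1988, 34, eng), (33, x3, 1988, 9, p2), (34, eng, 1988, 33, x3), (34, eng, 1988, 34, eng), (34, eng, 1988, 9, p2), (36, fin, 1994, 13, qa), (36, fin, 1994, 22, x2), (36, fin, 1994, 36, fin), (36, ops, 2014, 1, law), (36, ops, 2014, 14, k1), (36, ops, 2014, 36, ops), (36, ops, 2014, 7, bio), (7, bio, 2014, 1, law), (7, bio, 2014, 14, k1), (7, bio, 2014, 36, ops), (7, bio, 2014, 7, bio), (9, p2, 1988, 33, x3), (9, p2, 1988, 34, eng), (9, p2, 1988, 9, p2)}
Filtering on bid < bid2 leaves {(1, law, 2014, 14, k1), (1, law, 2014, 36, ops), (1, law, 2014, 7, bio), (13, qa, 1994, 22, x2), (13, qa, 1994, 36, fin), (14, k1, 2014, 36, ops), (22, x2, 1994, 36, fin), (33, x3, 1988, 34, eng), (7, bio, 2014, 14, k1), (7, bio, 2014, 36, ops), (9, p2, 1988, 33, x3), (9, p2, 1988, 34, eng)}.
Keep only column(s) year, genre2 (5 duplicate(s) eliminated): {(1988, eng), (1988, x3), (1994, fin), (1994, x2), (2014, bio), (2014, k1), (2014, ops)}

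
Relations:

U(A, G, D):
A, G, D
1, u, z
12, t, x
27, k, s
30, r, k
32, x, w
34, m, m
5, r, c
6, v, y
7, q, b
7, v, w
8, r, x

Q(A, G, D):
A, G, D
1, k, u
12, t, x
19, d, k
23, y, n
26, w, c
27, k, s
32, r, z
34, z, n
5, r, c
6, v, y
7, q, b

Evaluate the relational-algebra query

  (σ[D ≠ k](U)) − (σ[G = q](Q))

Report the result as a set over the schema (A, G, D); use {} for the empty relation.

Apply σ_{D ≠ k}; surviving tuples: {(1, u, z), (12, t, x), (27, k, s), (32, x, w), (34, m, m), (5, r, c), (6, v, y), (7, q, b), (7, v, w), (8, r, x)}
Apply σ_{G = q}; surviving tuples: {(7, q, b)}
Difference: {(1, u, z), (12, t, x), (27, k, s), (32, x, w), (34, m, m), (5, r, c), (6, v, y), (7, q, b), (7, v, w), (8, r, x)} with {(7, q, b)} → {(1, u, z), (12, t, x), (27, k, s), (32, x, w), (34, m, m), (5, r, c), (6, v, y), (7, v, w), (8, r, x)}

{(1, u, z), (12, t, x), (27, k, s), (32, x, w), (34, m, m), (5, r, c), (6, v, y), (7, v, w), (8, r, x)}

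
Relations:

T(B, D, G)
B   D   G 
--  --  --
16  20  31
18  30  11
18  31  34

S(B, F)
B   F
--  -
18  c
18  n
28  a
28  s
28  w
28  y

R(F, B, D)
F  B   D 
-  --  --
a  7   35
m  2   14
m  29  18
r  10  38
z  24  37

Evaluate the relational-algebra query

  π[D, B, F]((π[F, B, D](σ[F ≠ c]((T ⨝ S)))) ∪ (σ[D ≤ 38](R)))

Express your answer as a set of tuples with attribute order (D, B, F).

{(14, 2, m), (18, 29, m), (30, 18, n), (31, 18, n), (35, 7, a), (37, 24, z), (38, 10, r)}

T ⋈ S (natural join on B): {(18, 30, 11, c), (18, 30, 11, n), (18, 31, 34, c), (18, 31, 34, n)}
Selection F ≠ c: {(18, 30, 11, n), (18, 31, 34, n)}
π_{F, B, D} gives {(n, 18, 30), (n, 18, 31)}.
Selection D ≤ 38: {(a, 7, 35), (m, 2, 14), (m, 29, 18), (r, 10, 38), (z, 24, 37)}
Set union of the two operands is {(a, 7, 35), (m, 2, 14), (m, 29, 18), (n, 18, 30), (n, 18, 31), (r, 10, 38), (z, 24, 37)}.
π_{D, B, F} gives {(14, 2, m), (18, 29, m), (30, 18, n), (31, 18, n), (35, 7, a), (37, 24, z), (38, 10, r)}.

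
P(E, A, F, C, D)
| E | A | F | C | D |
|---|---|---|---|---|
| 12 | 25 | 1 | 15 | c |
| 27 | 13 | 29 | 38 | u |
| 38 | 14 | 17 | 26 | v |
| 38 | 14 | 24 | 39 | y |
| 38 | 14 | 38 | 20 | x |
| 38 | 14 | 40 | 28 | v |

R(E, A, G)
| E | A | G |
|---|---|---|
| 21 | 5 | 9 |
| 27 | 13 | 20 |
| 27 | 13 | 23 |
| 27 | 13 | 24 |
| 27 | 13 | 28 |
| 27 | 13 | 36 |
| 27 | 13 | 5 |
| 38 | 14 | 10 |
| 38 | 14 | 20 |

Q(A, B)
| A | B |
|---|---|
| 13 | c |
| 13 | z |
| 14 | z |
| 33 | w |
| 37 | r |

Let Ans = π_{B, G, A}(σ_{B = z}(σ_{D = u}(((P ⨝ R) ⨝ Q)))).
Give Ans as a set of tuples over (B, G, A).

P ⋈ R (natural join on E, A): {(27, 13, 29, 38, u, 20), (27, 13, 29, 38, u, 23), (27, 13, 29, 38, u, 24), (27, 13, 29, 38, u, 28), (27, 13, 29, 38, u, 36), (27, 13, 29, 38, u, 5), (38, 14, 17, 26, v, 10), (38, 14, 17, 26, v, 20), (38, 14, 24, 39, y, 10), (38, 14, 24, 39, y, 20), (38, 14, 38, 20, x, 10), (38, 14, 38, 20, x, 20), (38, 14, 40, 28, v, 10), (38, 14, 40, 28, v, 20)}
(P ⨝ R) ⋈ Q (natural join on A): {(27, 13, 29, 38, u, 20, c), (27, 13, 29, 38, u, 20, z), (27, 13, 29, 38, u, 23, c), (27, 13, 29, 38, u, 23, z), (27, 13, 29, 38, u, 24, c), (27, 13, 29, 38, u, 24, z), (27, 13, 29, 38, u, 28, c), (27, 13, 29, 38, u, 28, z), (27, 13, 29, 38, u, 36, c), (27, 13, 29, 38, u, 36, z), (27, 13, 29, 38, u, 5, c), (27, 13, 29, 38, u, 5, z), (38, 14, 17, 26, v, 10, z), (38, 14, 17, 26, v, 20, z), (38, 14, 24, 39, y, 10, z), (38, 14, 24, 39, y, 20, z), (38, 14, 38, 20, x, 10, z), (38, 14, 38, 20, x, 20, z), (38, 14, 40, 28, v, 10, z), (38, 14, 40, 28, v, 20, z)}
Selection D = u: {(27, 13, 29, 38, u, 20, c), (27, 13, 29, 38, u, 20, z), (27, 13, 29, 38, u, 23, c), (27, 13, 29, 38, u, 23, z), (27, 13, 29, 38, u, 24, c), (27, 13, 29, 38, u, 24, z), (27, 13, 29, 38, u, 28, c), (27, 13, 29, 38, u, 28, z), (27, 13, 29, 38, u, 36, c), (27, 13, 29, 38, u, 36, z), (27, 13, 29, 38, u, 5, c), (27, 13, 29, 38, u, 5, z)}
Selection B = z: {(27, 13, 29, 38, u, 20, z), (27, 13, 29, 38, u, 23, z), (27, 13, 29, 38, u, 24, z), (27, 13, 29, 38, u, 28, z), (27, 13, 29, 38, u, 36, z), (27, 13, 29, 38, u, 5, z)}
Keep only column(s) B, G, A: {(z, 20, 13), (z, 23, 13), (z, 24, 13), (z, 28, 13), (z, 36, 13), (z, 5, 13)}

{(z, 20, 13), (z, 23, 13), (z, 24, 13), (z, 28, 13), (z, 36, 13), (z, 5, 13)}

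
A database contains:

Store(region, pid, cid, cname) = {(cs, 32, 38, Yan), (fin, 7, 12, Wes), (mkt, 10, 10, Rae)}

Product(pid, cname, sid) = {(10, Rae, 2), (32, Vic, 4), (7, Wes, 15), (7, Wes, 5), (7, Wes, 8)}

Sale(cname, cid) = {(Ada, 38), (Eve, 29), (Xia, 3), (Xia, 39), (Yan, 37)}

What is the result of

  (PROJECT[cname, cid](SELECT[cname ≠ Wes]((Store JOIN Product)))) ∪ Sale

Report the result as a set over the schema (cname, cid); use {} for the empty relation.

Store ⋈ Product (natural join on pid, cname): {(fin, 7, 12, Wes, 15), (fin, 7, 12, Wes, 5), (fin, 7, 12, Wes, 8), (mkt, 10, 10, Rae, 2)}
Selection cname ≠ Wes: {(mkt, 10, 10, Rae, 2)}
Projecting to cname, cid: {(Rae, 10)}
Set union of the two operands is {(Ada, 38), (Eve, 29), (Rae, 10), (Xia, 3), (Xia, 39), (Yan, 37)}.

{(Ada, 38), (Eve, 29), (Rae, 10), (Xia, 3), (Xia, 39), (Yan, 37)}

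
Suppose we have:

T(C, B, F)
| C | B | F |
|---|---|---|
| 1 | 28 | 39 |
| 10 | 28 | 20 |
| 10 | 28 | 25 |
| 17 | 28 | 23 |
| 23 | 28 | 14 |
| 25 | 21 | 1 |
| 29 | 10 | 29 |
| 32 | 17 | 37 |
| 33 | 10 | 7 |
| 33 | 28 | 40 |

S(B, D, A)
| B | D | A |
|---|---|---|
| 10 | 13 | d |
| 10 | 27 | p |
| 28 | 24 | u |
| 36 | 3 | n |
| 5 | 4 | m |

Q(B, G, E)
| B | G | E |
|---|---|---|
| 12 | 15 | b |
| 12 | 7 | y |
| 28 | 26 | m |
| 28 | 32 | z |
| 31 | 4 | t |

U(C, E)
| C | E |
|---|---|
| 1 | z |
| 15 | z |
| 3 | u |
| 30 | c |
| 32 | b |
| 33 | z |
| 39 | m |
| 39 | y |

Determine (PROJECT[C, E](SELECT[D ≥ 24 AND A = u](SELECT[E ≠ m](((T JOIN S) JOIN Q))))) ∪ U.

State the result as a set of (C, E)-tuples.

{(1, z), (10, z), (15, z), (17, z), (23, z), (3, u), (30, c), (32, b), (33, z), (39, m), (39, y)}

Natural join on B: {(1, 28, 39, 24, u), (10, 28, 20, 24, u), (10, 28, 25, 24, u), (17, 28, 23, 24, u), (23, 28, 14, 24, u), (29, 10, 29, 13, d), (29, 10, 29, 27, p), (33, 10, 7, 13, d), (33, 10, 7, 27, p), (33, 28, 40, 24, u)}
Natural join on B: {(1, 28, 39, 24, u, 26, m), (1, 28, 39, 24, u, 32, z), (10, 28, 20, 24, u, 26, m), (10, 28, 20, 24, u, 32, z), (10, 28, 25, 24, u, 26, m), (10, 28, 25, 24, u, 32, z), (17, 28, 23, 24, u, 26, m), (17, 28, 23, 24, u, 32, z), (23, 28, 14, 24, u, 26, m), (23, 28, 14, 24, u, 32, z), (33, 28, 40, 24, u, 26, m), (33, 28, 40, 24, u, 32, z)}
Filtering on E ≠ m leaves {(1, 28, 39, 24, u, 32, z), (10, 28, 20, 24, u, 32, z), (10, 28, 25, 24, u, 32, z), (17, 28, 23, 24, u, 32, z), (23, 28, 14, 24, u, 32, z), (33, 28, 40, 24, u, 32, z)}.
Filtering on D ≥ 24 AND A = u leaves {(1, 28, 39, 24, u, 32, z), (10, 28, 20, 24, u, 32, z), (10, 28, 25, 24, u, 32, z), (17, 28, 23, 24, u, 32, z), (23, 28, 14, 24, u, 32, z), (33, 28, 40, 24, u, 32, z)}.
π[C, E]: project onto (C, E) (1 duplicate(s) eliminated) → {(1, z), (10, z), (17, z), (23, z), (33, z)}
Set union of the two operands is {(1, z), (10, z), (15, z), (17, z), (23, z), (3, u), (30, c), (32, b), (33, z), (39, m), (39, y)}.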